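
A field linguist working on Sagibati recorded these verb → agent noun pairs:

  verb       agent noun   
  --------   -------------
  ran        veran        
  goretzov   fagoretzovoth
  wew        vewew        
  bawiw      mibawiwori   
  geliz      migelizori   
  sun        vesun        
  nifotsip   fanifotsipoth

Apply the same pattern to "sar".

"sar" has 1 vowel. The stems with 1 vowel (ran → veran, sun → vesun, wew → vewew) add the prefix ve-.
The other patterns: stems with 2 vowels add mi- … -ori around the stem; stems with 3 vowels add fa- … -oth around the stem.
So sar → vesar.

vesar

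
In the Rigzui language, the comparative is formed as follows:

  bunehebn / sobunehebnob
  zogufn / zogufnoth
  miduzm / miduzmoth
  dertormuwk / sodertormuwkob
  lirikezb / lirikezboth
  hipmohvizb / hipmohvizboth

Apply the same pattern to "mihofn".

mihofnoth

zogufn and bunehebn both end in -n yet inflect differently (zogufnoth, sobunehebnob), so the final letter is not what conditions the rule; the second-to-last letter is.
"mihofn" has second-to-last letter 'f'. The one such stem in the data (zogufn → zogufnoth) adds -oth, so the same rule applies.
The other pattern: stems whose second-to-last letter is 'b' or 'w' add so- … -ob around the stem.
So mihofn → mihofnoth.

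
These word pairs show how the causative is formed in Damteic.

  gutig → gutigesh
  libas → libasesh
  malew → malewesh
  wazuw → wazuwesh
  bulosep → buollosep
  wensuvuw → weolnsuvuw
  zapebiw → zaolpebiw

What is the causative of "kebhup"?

kebhupesh

malew and wensuvuw both end in -w yet inflect differently (malewesh, weolnsuvuw), so the final letter is not what conditions the rule; the number of vowels is.
"kebhup" has 2 vowels. The stems with 2 vowels (gutig → gutigesh, libas → libasesh, malew → malewesh) add -esh.
The other pattern: stems with 3 vowels insert -ol- after the first vowel.
So kebhup → kebhupesh.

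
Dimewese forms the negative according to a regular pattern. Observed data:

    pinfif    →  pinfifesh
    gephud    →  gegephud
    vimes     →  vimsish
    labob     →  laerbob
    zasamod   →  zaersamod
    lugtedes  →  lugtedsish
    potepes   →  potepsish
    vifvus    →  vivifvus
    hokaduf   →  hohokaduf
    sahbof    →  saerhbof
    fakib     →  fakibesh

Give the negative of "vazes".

vazsish

lugtedes and vifvus both end in -s yet inflect differently (lugtedsish, vivifvus), so the final letter is not what conditions the rule; the last vowel is.
"vazes" has last vowel 'e'. The stems whose last vowel is 'e' (lugtedes → lugtedsish, potepes → potepsish, vimes → vimsish) delete the last vowel and add -ish.
So vazes → vazsish.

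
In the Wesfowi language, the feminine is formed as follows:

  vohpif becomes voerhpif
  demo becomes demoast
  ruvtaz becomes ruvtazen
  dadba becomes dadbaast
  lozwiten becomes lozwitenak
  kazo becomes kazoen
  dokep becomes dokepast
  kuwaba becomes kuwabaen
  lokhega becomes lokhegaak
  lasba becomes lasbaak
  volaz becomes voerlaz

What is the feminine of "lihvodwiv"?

"lihvodwiv" begins with l-. The stems beginning with l- (lozwiten → lozwitenak, lokhega → lokhegaak, lasba → lasbaak) add -ak.
The other patterns: stems beginning with d- add -ast; stems beginning with k- or r- add -en; stems beginning with v- insert -er- after the first vowel.
So lihvodwiv → lihvodwivak.

lihvodwivak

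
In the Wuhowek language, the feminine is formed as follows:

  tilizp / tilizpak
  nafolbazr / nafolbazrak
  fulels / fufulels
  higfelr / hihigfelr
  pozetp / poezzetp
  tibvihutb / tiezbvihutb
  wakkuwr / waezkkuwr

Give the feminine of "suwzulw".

susuwzulw

"suwzulw" has second-to-last letter 'l'. The stems whose second-to-last letter is 'l' (fulels → fufulels, higfelr → hihigfelr) repeat the first consonant+vowel as a prefix.
So suwzulw → susuwzulw.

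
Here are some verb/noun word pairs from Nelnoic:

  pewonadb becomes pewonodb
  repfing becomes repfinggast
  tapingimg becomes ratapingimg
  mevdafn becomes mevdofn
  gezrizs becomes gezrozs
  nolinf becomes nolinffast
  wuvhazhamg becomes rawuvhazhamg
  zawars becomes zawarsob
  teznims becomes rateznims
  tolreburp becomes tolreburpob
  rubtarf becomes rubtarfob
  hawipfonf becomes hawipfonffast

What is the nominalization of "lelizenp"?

teznims and zawars both end in -s yet inflect differently (rateznims, zawarsob), so the final letter is not what conditions the rule; the second-to-last letter is.
"lelizenp" has second-to-last letter 'n'. The stems whose second-to-last letter is 'n' (repfing → repfinggast, hawipfonf → hawipfonffast, nolinf → nolinffast) double the final consonant and add -ast.
So lelizenp → lelizenppast.

lelizenppast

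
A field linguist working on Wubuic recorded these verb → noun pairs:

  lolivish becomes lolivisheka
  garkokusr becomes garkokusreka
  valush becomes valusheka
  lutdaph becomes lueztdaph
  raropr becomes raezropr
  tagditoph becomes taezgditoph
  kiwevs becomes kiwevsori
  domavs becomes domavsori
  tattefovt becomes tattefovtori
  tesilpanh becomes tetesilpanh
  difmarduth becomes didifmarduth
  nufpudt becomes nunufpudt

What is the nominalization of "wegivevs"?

wegivevsori

lolivish and lutdaph both end in -h yet inflect differently (lolivisheka, lueztdaph), so the final letter is not what conditions the rule; the second-to-last letter is.
"wegivevs" has second-to-last letter 'v'. The stems whose second-to-last letter is 'v' (kiwevs → kiwevsori, domavs → domavsori, tattefovt → tattefovtori) add -ori.
So wegivevs → wegivevsori.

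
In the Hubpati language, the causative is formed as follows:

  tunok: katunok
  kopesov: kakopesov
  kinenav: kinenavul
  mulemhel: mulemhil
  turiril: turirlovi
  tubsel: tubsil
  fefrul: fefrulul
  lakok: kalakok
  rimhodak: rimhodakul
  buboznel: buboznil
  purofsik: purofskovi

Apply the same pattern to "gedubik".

"gedubik" has last vowel 'i'. The stems whose last vowel is 'i' (purofsik → purofskovi, turiril → turirlovi) delete the last vowel and add -ovi.
The other patterns: stems whose last vowel is 'e' change the last vowel to 'i'; stems whose last vowel is 'o' add the prefix ka-; stems whose last vowel is 'a' or 'u' add -ul.
So gedubik → gedubkovi.

gedubkovi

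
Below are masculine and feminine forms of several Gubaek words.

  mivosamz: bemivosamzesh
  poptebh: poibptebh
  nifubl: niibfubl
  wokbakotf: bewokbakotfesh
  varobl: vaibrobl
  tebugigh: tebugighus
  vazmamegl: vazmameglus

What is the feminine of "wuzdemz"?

varobl and vazmamegl both end in -l yet inflect differently (vaibrobl, vazmameglus), so the final letter is not what conditions the rule; the second-to-last letter is.
"wuzdemz" has second-to-last letter 'm'. The one such stem in the data (mivosamz → bemivosamzesh) adds be- … -esh around the stem, so the same rule applies.
So wuzdemz → bewuzdemzesh.

bewuzdemzesh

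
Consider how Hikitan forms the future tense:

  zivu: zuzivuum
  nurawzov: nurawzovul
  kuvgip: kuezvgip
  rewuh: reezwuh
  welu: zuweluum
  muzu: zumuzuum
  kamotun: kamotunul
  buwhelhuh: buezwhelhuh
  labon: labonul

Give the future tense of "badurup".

kamotun and muzu both have last vowel 'u' yet inflect differently (kamotunul, zumuzuum), so the last vowel is not what conditions the rule; the final letter is.
"badurup" ends in -p. The one such stem in the data (kuvgip → kuezvgip) inserts -ez- after the first vowel (as do buwhelhuh, rewuh), so the same rule applies.
The other patterns: stems ending in -n or -v add -ul; stems ending in -u add zu- … -um around the stem.
So badurup → baezdurup.

baezdurup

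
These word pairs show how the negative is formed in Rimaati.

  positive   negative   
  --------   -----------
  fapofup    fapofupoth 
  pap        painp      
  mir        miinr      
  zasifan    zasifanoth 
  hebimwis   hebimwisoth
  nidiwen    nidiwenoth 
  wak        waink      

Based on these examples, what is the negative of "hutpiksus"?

hutpiksusoth

fapofup and pap both end in -p yet inflect differently (fapofupoth, painp), so the final letter is not what conditions the rule; the number of vowels is.
"hutpiksus" has 3 vowels. The stems with 3 vowels (fapofup → fapofupoth, zasifan → zasifanoth, nidiwen → nidiwenoth) add -oth.
So hutpiksus → hutpiksusoth.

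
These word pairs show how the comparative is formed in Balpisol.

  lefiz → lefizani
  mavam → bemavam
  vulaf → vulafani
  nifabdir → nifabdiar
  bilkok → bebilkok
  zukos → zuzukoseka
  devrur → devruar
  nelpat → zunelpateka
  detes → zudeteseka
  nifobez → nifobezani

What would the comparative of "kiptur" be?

kiptuar

"kiptur" ends in -r. The stems ending in -r (nifabdir → nifabdiar, devrur → devruar) drop the final letter and add -ar.
So kiptur → kiptuar.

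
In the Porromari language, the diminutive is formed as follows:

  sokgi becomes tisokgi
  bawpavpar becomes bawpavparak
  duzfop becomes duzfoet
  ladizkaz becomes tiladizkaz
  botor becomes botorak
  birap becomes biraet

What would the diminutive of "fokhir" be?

fokhirak

bawpavpar and birap both have last vowel 'a' yet inflect differently (bawpavparak, biraet), so the last vowel is not what conditions the rule; the final letter is.
"fokhir" ends in -r. The stems ending in -r (bawpavpar → bawpavparak, botor → botorak) add -ak.
So fokhir → fokhirak.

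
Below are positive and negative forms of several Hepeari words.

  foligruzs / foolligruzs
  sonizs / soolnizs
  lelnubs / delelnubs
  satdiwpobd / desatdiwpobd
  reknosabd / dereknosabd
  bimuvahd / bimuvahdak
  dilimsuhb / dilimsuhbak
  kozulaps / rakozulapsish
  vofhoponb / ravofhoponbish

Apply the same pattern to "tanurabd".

foligruzs and lelnubs both end in -s yet inflect differently (foolligruzs, delelnubs), so the final letter is not what conditions the rule; the second-to-last letter is.
"tanurabd" has second-to-last letter 'b'. The stems whose second-to-last letter is 'b' (lelnubs → delelnubs, satdiwpobd → desatdiwpobd, reknosabd → dereknosabd) add the prefix de-.
The other patterns: stems whose second-to-last letter is 'z' insert -ol- after the first vowel; stems whose second-to-last letter is 'h' add -ak; stems whose second-to-last letter is 'n' or 'p' add ra- … -ish around the stem.
So tanurabd → detanurabd.

detanurabd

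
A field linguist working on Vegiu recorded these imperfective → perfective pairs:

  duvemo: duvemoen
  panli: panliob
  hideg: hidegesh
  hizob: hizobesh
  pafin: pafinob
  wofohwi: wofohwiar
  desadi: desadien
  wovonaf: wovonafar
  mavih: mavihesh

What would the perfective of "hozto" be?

"hozto" begins with h-. The stems beginning with h- (hizob → hizobesh, hideg → hidegesh) add -esh.
The other patterns: stems beginning with w- add -ar; stems beginning with p- add -ob; stems beginning with d- add -en.
So hozto → hoztoesh.

hoztoesh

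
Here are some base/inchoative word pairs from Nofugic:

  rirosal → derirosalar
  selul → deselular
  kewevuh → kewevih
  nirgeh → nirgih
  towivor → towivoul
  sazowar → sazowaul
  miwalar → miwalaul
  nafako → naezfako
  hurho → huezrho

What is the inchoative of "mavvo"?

selul and kewevuh both have last vowel 'u' yet inflect differently (deselular, kewevih), so the last vowel is not what conditions the rule; the final letter is.
"mavvo" ends in -o. The stems ending in -o (nafako → naezfako, hurho → huezrho) insert -ez- after the first vowel.
So mavvo → maezvvo.

maezvvo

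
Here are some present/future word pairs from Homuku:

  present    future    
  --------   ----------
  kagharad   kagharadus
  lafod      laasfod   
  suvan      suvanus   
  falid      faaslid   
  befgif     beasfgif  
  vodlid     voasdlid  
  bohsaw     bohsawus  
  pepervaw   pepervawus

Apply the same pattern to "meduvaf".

kagharad and lafod both end in -d yet inflect differently (kagharadus, laasfod), so the final letter is not what conditions the rule; the last vowel is.
"meduvaf" has last vowel 'a'. The stems whose last vowel is 'a' (suvan → suvanus, kagharad → kagharadus, pepervaw → pepervawus) add -us.
So meduvaf → meduvafus.

meduvafus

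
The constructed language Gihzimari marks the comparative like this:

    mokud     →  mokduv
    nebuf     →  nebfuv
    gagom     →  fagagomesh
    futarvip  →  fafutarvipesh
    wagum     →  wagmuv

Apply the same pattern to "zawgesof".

wagum and gagom both end in -m yet inflect differently (wagmuv, fagagomesh), so the final letter is not what conditions the rule; the last vowel is.
"zawgesof" has last vowel 'o'. The one such stem in the data (gagom → fagagomesh) adds fa- … -esh around the stem, so the same rule applies.
So zawgesof → fazawgesofesh.

fazawgesofesh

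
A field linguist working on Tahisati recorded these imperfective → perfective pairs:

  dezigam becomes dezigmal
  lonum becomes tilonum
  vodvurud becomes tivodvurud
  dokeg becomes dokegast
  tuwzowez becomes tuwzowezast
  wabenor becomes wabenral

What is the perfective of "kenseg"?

lonum and dezigam both end in -m yet inflect differently (tilonum, dezigmal), so the final letter is not what conditions the rule; the last vowel is.
"kenseg" has last vowel 'e'. The stems whose last vowel is 'e' (dokeg → dokegast, tuwzowez → tuwzowezast) add -ast.
The other patterns: stems whose last vowel is 'u' add the prefix ti-; stems whose last vowel is 'a' or 'o' delete the last vowel and add -al.
So kenseg → kensegast.

kensegast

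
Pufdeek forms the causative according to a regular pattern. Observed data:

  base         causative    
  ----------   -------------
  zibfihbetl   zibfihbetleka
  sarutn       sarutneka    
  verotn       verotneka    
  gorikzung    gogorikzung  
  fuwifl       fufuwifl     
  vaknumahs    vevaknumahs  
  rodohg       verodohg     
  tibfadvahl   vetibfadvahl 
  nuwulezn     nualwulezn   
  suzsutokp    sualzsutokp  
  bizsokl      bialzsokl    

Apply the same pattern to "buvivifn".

"buvivifn" has second-to-last letter 'f'. The one such stem in the data (fuwifl → fufuwifl) repeats the first consonant+vowel as a prefix (as does gorikzung), so the same rule applies.
So buvivifn → bubuvivifn.

bubuvivifn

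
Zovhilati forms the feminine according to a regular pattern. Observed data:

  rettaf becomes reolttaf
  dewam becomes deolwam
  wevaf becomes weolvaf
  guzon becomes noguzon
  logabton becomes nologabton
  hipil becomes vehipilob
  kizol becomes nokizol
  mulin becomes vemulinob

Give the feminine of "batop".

logabton and mulin both end in -n yet inflect differently (nologabton, vemulinob), so the final letter is not what conditions the rule; the last vowel is.
"batop" has last vowel 'o'. The stems whose last vowel is 'o' (logabton → nologabton, guzon → noguzon, kizol → nokizol) add the prefix no-.
So batop → nobatop.

nobatop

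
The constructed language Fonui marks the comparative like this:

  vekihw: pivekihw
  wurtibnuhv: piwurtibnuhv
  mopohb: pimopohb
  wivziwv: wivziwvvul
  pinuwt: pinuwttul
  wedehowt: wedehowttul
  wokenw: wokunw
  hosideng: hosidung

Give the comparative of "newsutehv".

wurtibnuhv and wivziwv both end in -v yet inflect differently (piwurtibnuhv, wivziwvvul), so the final letter is not what conditions the rule; the second-to-last letter is.
"newsutehv" has second-to-last letter 'h'. The stems whose second-to-last letter is 'h' (vekihw → pivekihw, wurtibnuhv → piwurtibnuhv, mopohb → pimopohb) add the prefix pi-.
The other patterns: stems whose second-to-last letter is 'w' double the final consonant and add -ul; stems whose second-to-last letter is 'n' change the last vowel to 'u'.
So newsutehv → pinewsutehv.

pinewsutehv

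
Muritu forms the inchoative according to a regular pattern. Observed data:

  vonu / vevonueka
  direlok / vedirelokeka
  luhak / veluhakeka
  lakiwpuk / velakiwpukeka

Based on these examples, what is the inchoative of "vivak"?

vevivakeka

Every pair shown (vonu → vevonueka, direlok → vedirelokeka, luhak → veluhakeka, …) follows the same rule: add ve- … -eka around the stem.
So vivak → vevivakeka.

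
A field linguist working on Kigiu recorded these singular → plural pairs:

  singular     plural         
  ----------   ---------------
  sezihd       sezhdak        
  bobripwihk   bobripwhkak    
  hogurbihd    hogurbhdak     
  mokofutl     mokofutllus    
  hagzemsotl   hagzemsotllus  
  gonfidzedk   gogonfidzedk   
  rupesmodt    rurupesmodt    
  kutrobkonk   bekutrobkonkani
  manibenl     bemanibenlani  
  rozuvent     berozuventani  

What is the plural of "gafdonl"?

bobripwihk and gonfidzedk both end in -k yet inflect differently (bobripwhkak, gogonfidzedk), so the final letter is not what conditions the rule; the second-to-last letter is.
"gafdonl" has second-to-last letter 'n'. The stems whose second-to-last letter is 'n' (kutrobkonk → bekutrobkonkani, manibenl → bemanibenlani, rozuvent → berozuventani) add be- … -ani around the stem.
The other patterns: stems whose second-to-last letter is 'h' delete the last vowel and add -ak; stems whose second-to-last letter is 't' double the final consonant and add -us; stems whose second-to-last letter is 'd' repeat the first consonant+vowel as a prefix.
So gafdonl → begafdonlani.

begafdonlani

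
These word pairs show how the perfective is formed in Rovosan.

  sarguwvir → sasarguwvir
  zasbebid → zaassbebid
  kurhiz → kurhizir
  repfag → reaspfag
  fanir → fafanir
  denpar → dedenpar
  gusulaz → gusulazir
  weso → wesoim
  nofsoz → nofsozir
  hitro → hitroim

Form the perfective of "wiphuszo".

wiphuszoim

denpar and gusulaz both have last vowel 'a' yet inflect differently (dedenpar, gusulazir), so the last vowel is not what conditions the rule; the final letter is.
"wiphuszo" ends in -o. The stems ending in -o (weso → wesoim, hitro → hitroim) add -im.
The other patterns: stems ending in -r repeat the first consonant+vowel as a prefix; stems ending in -z add -ir; stems ending in -d or -g insert -as- after the first vowel.
So wiphuszo → wiphuszoim.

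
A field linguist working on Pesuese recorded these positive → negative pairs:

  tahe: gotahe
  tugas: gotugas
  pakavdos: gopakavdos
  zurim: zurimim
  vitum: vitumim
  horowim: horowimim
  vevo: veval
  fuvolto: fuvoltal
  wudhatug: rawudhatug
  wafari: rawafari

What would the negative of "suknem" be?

pakavdos and vevo both have last vowel 'o' yet inflect differently (gopakavdos, veval), so the last vowel is not what conditions the rule; the final letter is.
"suknem" ends in -m. The stems ending in -m (zurim → zurimim, vitum → vitumim, horowim → horowimim) add -im.
The other patterns: stems ending in -e or -s add the prefix go-; stems ending in -o drop the final letter and add -al; stems ending in -g or -i add the prefix ra-.
So suknem → suknemim.

suknemim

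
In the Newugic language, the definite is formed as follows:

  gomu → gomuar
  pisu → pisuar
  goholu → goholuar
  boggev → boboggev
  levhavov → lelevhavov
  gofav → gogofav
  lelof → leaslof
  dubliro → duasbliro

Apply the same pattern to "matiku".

levhavov and lelof both have last vowel 'o' yet inflect differently (lelevhavov, leaslof), so the last vowel is not what conditions the rule; the final letter is.
"matiku" ends in -u. The stems ending in -u (gomu → gomuar, pisu → pisuar, goholu → goholuar) add -ar.
The other patterns: stems ending in -v repeat the first consonant+vowel as a prefix; stems ending in -f or -o insert -as- after the first vowel.
So matiku → matikuar.

matikuar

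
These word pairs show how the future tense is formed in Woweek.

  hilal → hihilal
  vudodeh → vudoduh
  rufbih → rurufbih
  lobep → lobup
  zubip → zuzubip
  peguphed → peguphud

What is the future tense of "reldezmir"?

vudodeh and rufbih both end in -h yet inflect differently (vudoduh, rurufbih), so the final letter is not what conditions the rule; the last vowel is.
"reldezmir" has last vowel 'i'. The stems whose last vowel is 'i' (rufbih → rurufbih, zubip → zuzubip) repeat the first consonant+vowel as a prefix.
The other pattern: stems whose last vowel is 'e' change the last vowel to 'u'.
So reldezmir → rereldezmir.

rereldezmir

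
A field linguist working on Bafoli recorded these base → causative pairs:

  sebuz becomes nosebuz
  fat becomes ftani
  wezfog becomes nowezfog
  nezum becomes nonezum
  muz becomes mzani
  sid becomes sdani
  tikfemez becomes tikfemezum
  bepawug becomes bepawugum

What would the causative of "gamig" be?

muz and sebuz both end in -z yet inflect differently (mzani, nosebuz), so the final letter is not what conditions the rule; the number of vowels is.
"gamig" has 2 vowels. The stems with 2 vowels (wezfog → nowezfog, nezum → nonezum, sebuz → nosebuz) add the prefix no-.
So gamig → nogamig.

nogamig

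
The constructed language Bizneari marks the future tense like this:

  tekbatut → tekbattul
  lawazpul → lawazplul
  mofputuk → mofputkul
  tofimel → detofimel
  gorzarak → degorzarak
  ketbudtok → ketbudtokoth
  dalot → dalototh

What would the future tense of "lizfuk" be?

"lizfuk" has last vowel 'u'. The stems whose last vowel is 'u' (tekbatut → tekbattul, lawazpul → lawazplul, mofputuk → mofputkul) delete the last vowel and add -ul.
So lizfuk → lizfkul.

lizfkul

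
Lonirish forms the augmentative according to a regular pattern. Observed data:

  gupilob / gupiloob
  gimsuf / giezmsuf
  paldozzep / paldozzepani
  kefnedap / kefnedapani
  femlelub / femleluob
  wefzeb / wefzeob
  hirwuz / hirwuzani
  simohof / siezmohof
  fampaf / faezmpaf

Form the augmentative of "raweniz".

rawenizani

femlelub and gimsuf both have last vowel 'u' yet inflect differently (femleluob, giezmsuf), so the last vowel is not what conditions the rule; the final letter is.
"raweniz" ends in -z. The one such stem in the data (hirwuz → hirwuzani) adds -ani, so the same rule applies.
So raweniz → rawenizani.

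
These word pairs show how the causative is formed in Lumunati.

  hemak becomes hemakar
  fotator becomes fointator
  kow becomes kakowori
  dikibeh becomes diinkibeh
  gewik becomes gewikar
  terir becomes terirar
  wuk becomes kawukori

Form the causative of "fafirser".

fainfirser

wuk and gewik both end in -k yet inflect differently (kawukori, gewikar), so the final letter is not what conditions the rule; the number of vowels is.
"fafirser" has 3 vowels. The stems with 3 vowels (fotator → fointator, dikibeh → diinkibeh) insert -in- after the first vowel.
The other patterns: stems with 1 vowel add ka- … -ori around the stem; stems with 2 vowels add -ar.
So fafirser → fainfirser.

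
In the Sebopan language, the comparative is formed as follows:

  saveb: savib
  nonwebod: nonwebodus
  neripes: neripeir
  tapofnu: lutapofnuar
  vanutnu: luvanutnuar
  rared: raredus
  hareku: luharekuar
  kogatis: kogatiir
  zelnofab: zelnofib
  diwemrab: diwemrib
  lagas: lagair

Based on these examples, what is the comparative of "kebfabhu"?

diwemrab and lagas both have last vowel 'a' yet inflect differently (diwemrib, lagair), so the last vowel is not what conditions the rule; the final letter is.
"kebfabhu" ends in -u. The stems ending in -u (vanutnu → luvanutnuar, hareku → luharekuar, tapofnu → lutapofnuar) add lu- … -ar around the stem.
The other patterns: stems ending in -b change the last vowel to 'i'; stems ending in -s drop the final letter and add -ir; stems ending in -d add -us.
So kebfabhu → lukebfabhuar.

lukebfabhuar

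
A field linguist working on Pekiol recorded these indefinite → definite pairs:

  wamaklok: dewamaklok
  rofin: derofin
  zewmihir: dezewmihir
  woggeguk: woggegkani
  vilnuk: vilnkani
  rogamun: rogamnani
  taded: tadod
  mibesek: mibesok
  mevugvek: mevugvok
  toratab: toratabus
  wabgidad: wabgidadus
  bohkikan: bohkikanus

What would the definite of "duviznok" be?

deduviznok

wamaklok and woggeguk both end in -k yet inflect differently (dewamaklok, woggegkani), so the final letter is not what conditions the rule; the last vowel is.
"duviznok" has last vowel 'o'. The one such stem in the data (wamaklok → dewamaklok) adds the prefix de-, so the same rule applies.
The other patterns: stems whose last vowel is 'u' delete the last vowel and add -ani; stems whose last vowel is 'e' change the last vowel to 'o'; stems whose last vowel is 'a' add -us.
So duviznok → deduviznok.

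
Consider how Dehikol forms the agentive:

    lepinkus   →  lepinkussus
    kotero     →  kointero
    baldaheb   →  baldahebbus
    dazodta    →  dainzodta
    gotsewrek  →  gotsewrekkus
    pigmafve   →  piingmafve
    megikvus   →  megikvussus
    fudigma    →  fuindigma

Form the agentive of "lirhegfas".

lirhegfassus

gotsewrek and pigmafve both have last vowel 'e' yet inflect differently (gotsewrekkus, piingmafve), so the last vowel is not what conditions the rule; whether the stem ends in a vowel or a consonant is.
"lirhegfas" ends in a consonant. The stems ending in a consonant (gotsewrek → gotsewrekkus, lepinkus → lepinkussus, baldaheb → baldahebbus) double the final consonant and add -us.
The other pattern: stems ending in a vowel insert -in- after the first vowel.
So lirhegfas → lirhegfassus.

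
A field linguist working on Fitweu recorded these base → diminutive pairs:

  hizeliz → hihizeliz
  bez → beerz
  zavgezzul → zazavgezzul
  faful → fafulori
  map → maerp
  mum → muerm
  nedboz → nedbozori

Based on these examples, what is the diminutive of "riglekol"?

ririglekol

"riglekol" has 3 vowels. The stems with 3 vowels (hizeliz → hihizeliz, zavgezzul → zazavgezzul) repeat the first consonant+vowel as a prefix.
The other patterns: stems with 1 vowel insert -er- after the first vowel; stems with 2 vowels add -ori.
So riglekol → ririglekol.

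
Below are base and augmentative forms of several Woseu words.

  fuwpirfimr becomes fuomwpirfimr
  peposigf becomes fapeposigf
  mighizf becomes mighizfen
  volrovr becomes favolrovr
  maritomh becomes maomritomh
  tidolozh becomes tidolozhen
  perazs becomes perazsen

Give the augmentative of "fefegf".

fafefegf

tidolozh and maritomh both end in -h yet inflect differently (tidolozhen, maomritomh), so the final letter is not what conditions the rule; the second-to-last letter is.
"fefegf" has second-to-last letter 'g'. The one such stem in the data (peposigf → fapeposigf) adds the prefix fa-, so the same rule applies.
The other patterns: stems whose second-to-last letter is 'z' add -en; stems whose second-to-last letter is 'm' insert -om- after the first vowel.
So fefegf → fafefegf.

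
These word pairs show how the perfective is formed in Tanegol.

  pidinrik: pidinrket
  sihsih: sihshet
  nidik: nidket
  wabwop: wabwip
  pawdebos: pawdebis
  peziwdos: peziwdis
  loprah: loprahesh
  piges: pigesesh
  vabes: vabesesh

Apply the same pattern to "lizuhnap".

lizuhnapesh

sihsih and loprah both end in -h yet inflect differently (sihshet, loprahesh), so the final letter is not what conditions the rule; the last vowel is.
"lizuhnap" has last vowel 'a'. The one such stem in the data (loprah → loprahesh) adds -esh, so the same rule applies.
The other patterns: stems whose last vowel is 'i' delete the last vowel and add -et; stems whose last vowel is 'o' change the last vowel to 'i'.
So lizuhnap → lizuhnapesh.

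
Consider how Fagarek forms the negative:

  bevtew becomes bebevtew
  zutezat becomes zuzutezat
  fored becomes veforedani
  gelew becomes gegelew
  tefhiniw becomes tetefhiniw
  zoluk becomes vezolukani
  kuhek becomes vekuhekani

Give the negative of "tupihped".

"tupihped" ends in -d. The one such stem in the data (fored → veforedani) adds ve- … -ani around the stem, so the same rule applies.
The other pattern: stems ending in -t or -w repeat the first consonant+vowel as a prefix.
So tupihped → vetupihpedani.

vetupihpedani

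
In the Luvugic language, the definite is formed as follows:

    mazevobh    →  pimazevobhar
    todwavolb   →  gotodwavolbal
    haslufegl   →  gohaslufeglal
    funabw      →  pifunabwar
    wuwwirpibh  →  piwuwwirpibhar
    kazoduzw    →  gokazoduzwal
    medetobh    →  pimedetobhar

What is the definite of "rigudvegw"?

funabw and kazoduzw both end in -w yet inflect differently (pifunabwar, gokazoduzwal), so the final letter is not what conditions the rule; the second-to-last letter is.
"rigudvegw" has second-to-last letter 'g'. The one such stem in the data (haslufegl → gohaslufeglal) adds go- … -al around the stem, so the same rule applies.
The other pattern: stems whose second-to-last letter is 'b' add pi- … -ar around the stem.
So rigudvegw → gorigudvegwal.

gorigudvegwal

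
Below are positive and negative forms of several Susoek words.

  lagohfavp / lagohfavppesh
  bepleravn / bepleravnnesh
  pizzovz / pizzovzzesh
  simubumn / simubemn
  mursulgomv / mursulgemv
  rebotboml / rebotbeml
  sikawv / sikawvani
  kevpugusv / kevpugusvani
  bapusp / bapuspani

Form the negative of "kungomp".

kungemp

bepleravn and simubumn both end in -n yet inflect differently (bepleravnnesh, simubemn), so the final letter is not what conditions the rule; the second-to-last letter is.
"kungomp" has second-to-last letter 'm'. The stems whose second-to-last letter is 'm' (simubumn → simubemn, mursulgomv → mursulgemv, rebotboml → rebotbeml) change the last vowel to 'e'.
So kungomp → kungemp.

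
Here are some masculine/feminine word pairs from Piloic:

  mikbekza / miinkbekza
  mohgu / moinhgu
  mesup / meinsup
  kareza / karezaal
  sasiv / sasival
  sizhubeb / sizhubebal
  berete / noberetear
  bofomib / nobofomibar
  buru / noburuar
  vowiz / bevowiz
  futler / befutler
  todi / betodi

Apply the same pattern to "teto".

mikbekza and kareza both end in -a yet inflect differently (miinkbekza, karezaal), so the final letter is not what conditions the rule; the first letter is.
"teto" begins with t-. The one such stem in the data (todi → betodi) adds the prefix be-, so the same rule applies.
The other patterns: stems beginning with m- insert -in- after the first vowel; stems beginning with k- or s- add -al; stems beginning with b- add no- … -ar around the stem.
So teto → beteto.

beteto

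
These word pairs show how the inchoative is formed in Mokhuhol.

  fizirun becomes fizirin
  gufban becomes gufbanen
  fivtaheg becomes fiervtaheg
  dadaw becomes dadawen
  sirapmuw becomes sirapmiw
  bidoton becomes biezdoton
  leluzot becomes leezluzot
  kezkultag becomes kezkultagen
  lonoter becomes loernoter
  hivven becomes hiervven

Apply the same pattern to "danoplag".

danoplagen

"danoplag" has last vowel 'a'. The stems whose last vowel is 'a' (dadaw → dadawen, kezkultag → kezkultagen, gufban → gufbanen) add -en.
The other patterns: stems whose last vowel is 'u' change the last vowel to 'i'; stems whose last vowel is 'e' insert -er- after the first vowel; stems whose last vowel is 'o' insert -ez- after the first vowel.
So danoplag → danoplagen.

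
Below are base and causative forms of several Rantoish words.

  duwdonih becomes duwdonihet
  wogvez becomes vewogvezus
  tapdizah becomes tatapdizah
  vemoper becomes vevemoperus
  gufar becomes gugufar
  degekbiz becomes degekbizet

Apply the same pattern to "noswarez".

duwdonih and tapdizah both end in -h yet inflect differently (duwdonihet, tatapdizah), so the final letter is not what conditions the rule; the last vowel is.
"noswarez" has last vowel 'e'. The stems whose last vowel is 'e' (vemoper → vevemoperus, wogvez → vewogvezus) add ve- … -us around the stem.
The other patterns: stems whose last vowel is 'i' add -et; stems whose last vowel is 'a' repeat the first consonant+vowel as a prefix.
So noswarez → venoswarezus.

venoswarezus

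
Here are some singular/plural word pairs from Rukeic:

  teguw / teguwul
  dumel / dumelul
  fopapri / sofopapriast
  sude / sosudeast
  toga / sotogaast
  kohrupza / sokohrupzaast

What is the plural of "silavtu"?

dumel and sude both have last vowel 'e' yet inflect differently (dumelul, sosudeast), so the last vowel is not what conditions the rule; whether the stem ends in a vowel or a consonant is.
"silavtu" ends in a vowel. The stems ending in a vowel (fopapri → sofopapriast, sude → sosudeast, toga → sotogaast) add so- … -ast around the stem.
The other pattern: stems ending in a consonant add -ul.
So silavtu → sosilavtuast.

sosilavtuast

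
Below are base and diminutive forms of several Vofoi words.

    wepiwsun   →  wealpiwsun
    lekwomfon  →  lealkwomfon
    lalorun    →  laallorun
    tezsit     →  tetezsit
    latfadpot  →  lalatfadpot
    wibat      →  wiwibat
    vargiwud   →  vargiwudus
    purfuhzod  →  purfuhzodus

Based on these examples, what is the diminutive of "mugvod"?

lekwomfon and latfadpot both have last vowel 'o' yet inflect differently (lealkwomfon, lalatfadpot), so the last vowel is not what conditions the rule; the final letter is.
"mugvod" ends in -d. The stems ending in -d (vargiwud → vargiwudus, purfuhzod → purfuhzodus) add -us.
So mugvod → mugvodus.

mugvodus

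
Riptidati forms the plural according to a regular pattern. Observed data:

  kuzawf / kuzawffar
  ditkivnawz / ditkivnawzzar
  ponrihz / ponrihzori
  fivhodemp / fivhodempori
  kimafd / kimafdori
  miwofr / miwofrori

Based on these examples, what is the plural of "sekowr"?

ditkivnawz and ponrihz both end in -z yet inflect differently (ditkivnawzzar, ponrihzori), so the final letter is not what conditions the rule; the second-to-last letter is.
"sekowr" has second-to-last letter 'w'. The stems whose second-to-last letter is 'w' (kuzawf → kuzawffar, ditkivnawz → ditkivnawzzar) double the final consonant and add -ar.
So sekowr → sekowrrar.

sekowrrar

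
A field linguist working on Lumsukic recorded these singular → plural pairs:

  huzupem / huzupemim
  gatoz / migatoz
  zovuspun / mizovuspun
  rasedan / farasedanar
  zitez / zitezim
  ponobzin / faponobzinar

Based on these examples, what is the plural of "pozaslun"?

mipozaslun

ponobzin and zovuspun both end in -n yet inflect differently (faponobzinar, mizovuspun), so the final letter is not what conditions the rule; the last vowel is.
"pozaslun" has last vowel 'u'. The one such stem in the data (zovuspun → mizovuspun) adds the prefix mi-, so the same rule applies.
The other patterns: stems whose last vowel is 'e' add -im; stems whose last vowel is 'a' or 'i' add fa- … -ar around the stem.
So pozaslun → mipozaslun.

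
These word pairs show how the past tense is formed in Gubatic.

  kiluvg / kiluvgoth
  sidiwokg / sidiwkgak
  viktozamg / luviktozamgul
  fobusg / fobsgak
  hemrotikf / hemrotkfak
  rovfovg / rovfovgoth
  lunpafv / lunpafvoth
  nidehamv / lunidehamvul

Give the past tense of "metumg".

lumetumgul

lunpafv and nidehamv both end in -v yet inflect differently (lunpafvoth, lunidehamvul), so the final letter is not what conditions the rule; the second-to-last letter is.
"metumg" has second-to-last letter 'm'. The stems whose second-to-last letter is 'm' (nidehamv → lunidehamvul, viktozamg → luviktozamgul) add lu- … -ul around the stem.
So metumg → lumetumgul.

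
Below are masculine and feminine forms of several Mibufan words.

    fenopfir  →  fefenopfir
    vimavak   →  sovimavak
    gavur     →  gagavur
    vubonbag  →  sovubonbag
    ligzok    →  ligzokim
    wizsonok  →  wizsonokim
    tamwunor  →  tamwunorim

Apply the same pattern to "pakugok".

pakugokim

vimavak and ligzok both end in -k yet inflect differently (sovimavak, ligzokim), so the final letter is not what conditions the rule; the last vowel is.
"pakugok" has last vowel 'o'. The stems whose last vowel is 'o' (tamwunor → tamwunorim, ligzok → ligzokim, wizsonok → wizsonokim) add -im.
The other patterns: stems whose last vowel is 'a' add the prefix so-; stems whose last vowel is 'i' or 'u' repeat the first consonant+vowel as a prefix.
So pakugok → pakugokim.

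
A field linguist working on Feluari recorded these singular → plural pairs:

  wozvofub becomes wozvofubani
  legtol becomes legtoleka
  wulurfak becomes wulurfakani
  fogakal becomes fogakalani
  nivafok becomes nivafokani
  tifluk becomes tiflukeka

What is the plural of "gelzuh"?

gelzuheka

"gelzuh" has 2 vowels. The stems with 2 vowels (tifluk → tiflukeka, legtol → legtoleka) add -eka.
The other pattern: stems with 3 vowels add -ani.
So gelzuh → gelzuheka.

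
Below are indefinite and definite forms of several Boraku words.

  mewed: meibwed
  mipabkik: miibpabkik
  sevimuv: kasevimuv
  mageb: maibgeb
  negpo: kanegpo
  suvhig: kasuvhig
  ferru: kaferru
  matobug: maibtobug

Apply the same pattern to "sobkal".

matobug and suvhig both end in -g yet inflect differently (maibtobug, kasuvhig), so the final letter is not what conditions the rule; the first letter is.
"sobkal" begins with s-. The stems beginning with s- (suvhig → kasuvhig, sevimuv → kasevimuv) add the prefix ka-.
So sobkal → kasobkal.

kasobkal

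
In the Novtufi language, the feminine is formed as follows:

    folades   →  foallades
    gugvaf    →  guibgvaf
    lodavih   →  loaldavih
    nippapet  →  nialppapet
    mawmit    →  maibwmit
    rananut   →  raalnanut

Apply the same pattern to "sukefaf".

sualkefaf

"sukefaf" has 3 vowels. The stems with 3 vowels (lodavih → loaldavih, nippapet → nialppapet, folades → foallades) insert -al- after the first vowel.
The other pattern: stems with 2 vowels insert -ib- after the first vowel.
So sukefaf → sualkefaf.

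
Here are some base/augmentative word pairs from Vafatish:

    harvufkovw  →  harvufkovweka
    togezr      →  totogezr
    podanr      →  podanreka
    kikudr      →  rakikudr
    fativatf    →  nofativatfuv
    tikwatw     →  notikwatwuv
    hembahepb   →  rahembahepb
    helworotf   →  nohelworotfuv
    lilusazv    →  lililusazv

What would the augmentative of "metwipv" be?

rametwipv

harvufkovw and tikwatw both end in -w yet inflect differently (harvufkovweka, notikwatwuv), so the final letter is not what conditions the rule; the second-to-last letter is.
"metwipv" has second-to-last letter 'p'. The one such stem in the data (hembahepb → rahembahepb) adds the prefix ra-, so the same rule applies.
So metwipv → rametwipv.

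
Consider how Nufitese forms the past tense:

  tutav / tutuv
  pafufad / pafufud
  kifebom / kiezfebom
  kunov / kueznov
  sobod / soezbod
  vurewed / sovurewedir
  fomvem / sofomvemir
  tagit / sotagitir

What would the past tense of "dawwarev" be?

sodawwarevir

tutav and kunov both end in -v yet inflect differently (tutuv, kueznov), so the final letter is not what conditions the rule; the last vowel is.
"dawwarev" has last vowel 'e'. The stems whose last vowel is 'e' (vurewed → sovurewedir, fomvem → sofomvemir) add so- … -ir around the stem.
The other patterns: stems whose last vowel is 'a' change the last vowel to 'u'; stems whose last vowel is 'o' insert -ez- after the first vowel.
So dawwarev → sodawwarevir.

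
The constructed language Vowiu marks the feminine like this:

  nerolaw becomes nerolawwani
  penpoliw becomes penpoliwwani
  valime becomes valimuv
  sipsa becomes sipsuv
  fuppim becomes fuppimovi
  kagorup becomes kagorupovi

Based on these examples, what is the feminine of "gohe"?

"gohe" ends in -e. The one such stem in the data (valime → valimuv) drops the final letter and adds -uv (as does sipsa), so the same rule applies.
So gohe → gohuv.

gohuv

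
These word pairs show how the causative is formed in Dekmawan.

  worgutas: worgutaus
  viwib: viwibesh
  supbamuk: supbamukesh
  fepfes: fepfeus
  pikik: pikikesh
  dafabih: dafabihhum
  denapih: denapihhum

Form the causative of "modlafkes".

denapih and pikik both have last vowel 'i' yet inflect differently (denapihhum, pikikesh), so the last vowel is not what conditions the rule; the final letter is.
"modlafkes" ends in -s. The stems ending in -s (worgutas → worgutaus, fepfes → fepfeus) drop the final letter and add -us.
The other patterns: stems ending in -h double the final consonant and add -um; stems ending in -b or -k add -esh.
So modlafkes → modlafkeus.

modlafkeus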